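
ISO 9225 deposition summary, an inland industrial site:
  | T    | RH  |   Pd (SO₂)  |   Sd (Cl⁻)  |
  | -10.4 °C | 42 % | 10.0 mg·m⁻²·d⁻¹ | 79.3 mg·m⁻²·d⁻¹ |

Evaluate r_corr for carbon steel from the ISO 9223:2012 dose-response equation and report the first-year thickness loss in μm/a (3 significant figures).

carbon steel: T≤10 °C ⇒ hinge +0.150·(-10.4−10) = -3.0600
  SO₂ term: 1.77·10.0^0.52·exp(0.02·42-3.0600) = 0.6366
  Sd branch = 0.102·Sd^0.62·e^(0.033·RH+0.04·T) = 4.05 μm/a
  sum: 0.6366 + 4.05 → r_corr = 4.686 μm/a

r_corr = 4.69 μm/a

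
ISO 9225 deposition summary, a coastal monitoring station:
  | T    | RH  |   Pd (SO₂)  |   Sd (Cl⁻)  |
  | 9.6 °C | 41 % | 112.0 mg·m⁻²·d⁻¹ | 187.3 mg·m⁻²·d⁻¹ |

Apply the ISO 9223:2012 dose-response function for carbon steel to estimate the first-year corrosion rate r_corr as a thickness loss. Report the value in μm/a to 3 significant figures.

carbon steel: f(T) = +0.150·(T−10) [T≤10 °C] = -0.0600
  sulphur-dioxide contribution → 44.02 μm/a
  chloride contribution → 14.86 μm/a
  total first-year rate 58.88 μm/a

r_corr = 58.9 μm/a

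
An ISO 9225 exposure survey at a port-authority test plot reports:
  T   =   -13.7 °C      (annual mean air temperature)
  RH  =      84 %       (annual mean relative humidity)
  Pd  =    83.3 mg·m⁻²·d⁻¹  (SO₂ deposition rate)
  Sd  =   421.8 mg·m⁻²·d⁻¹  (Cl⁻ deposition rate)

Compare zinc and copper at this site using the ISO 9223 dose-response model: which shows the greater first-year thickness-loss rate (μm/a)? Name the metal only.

zinc

zinc: temperature factor f = +0.038·(-23.7) = -0.9006
  sulphur-dioxide contribution → 1.748 μm/a
  chloride contribution → 0.3353 μm/a
  total first-year rate 2.084 μm/a
copper: T≤10 °C ⇒ hinge +0.126·(-13.7−10) = -2.9862
  sulphur-dioxide contribution → 0.12 μm/a
  chloride contribution → 0.5511 μm/a
  ⇒ r_corr(copper) = 0.6711 μm/a
Ordering by μm/a: zinc (2.08) > copper (0.671)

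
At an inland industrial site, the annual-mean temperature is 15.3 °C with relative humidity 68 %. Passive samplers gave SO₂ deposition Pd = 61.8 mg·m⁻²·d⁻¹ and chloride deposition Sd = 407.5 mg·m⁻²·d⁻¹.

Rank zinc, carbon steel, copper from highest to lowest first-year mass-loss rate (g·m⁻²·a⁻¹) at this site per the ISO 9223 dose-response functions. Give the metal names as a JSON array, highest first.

["carbon steel", "zinc", "copper"]

zinc: temperature factor f = -0.071·(5.3) = -0.3763
  Pd branch = 0.0129·Pd^0.44·e^(0.046·RH+f) = 1.241 μm/a
  Sd branch = 0.0175·Sd^0.57·e^(0.008·RH+0.085·T) = 3.403 μm/a
  r_corr = 1.241 + 3.403 = 4.644 μm/a
  mass loss = 4.644 μm/a × 7.14 g/cm³ = 33.16 g·m⁻²·a⁻¹
carbon steel: f(T) = -0.054·(T−10) [T>10 °C] = -0.2862
  Pd branch = 1.77·Pd^0.52·e^(0.02·RH+f) = 44.22 μm/a
  Cl⁻ term: 0.102·407.5^0.62·exp(0.033·68+0.04·15.3) = 73.66
  sum: 44.22 + 73.66 → r_corr = 117.9 μm/a
  mass loss = 117.9 μm/a × 7.85 g/cm³ = 925.4 g·m⁻²·a⁻¹
copper: T>10 °C ⇒ hinge -0.080·(15.3−10) = -0.4240
  SO₂ term: 0.0053·61.8^0.26·exp(0.059·68-0.4240) = 0.56
  Sd branch = 0.01025·Sd^0.27·e^(0.036·RH+0.049·T) = 1.271 μm/a
  r_corr = 0.56 + 1.271 = 1.831 μm/a
  mass loss = 1.831 μm/a × 8.96 g/cm³ = 16.41 g·m⁻²·a⁻¹
Ordering by g·m⁻²·a⁻¹: carbon steel (925) > zinc (33.2) > copper (16.4)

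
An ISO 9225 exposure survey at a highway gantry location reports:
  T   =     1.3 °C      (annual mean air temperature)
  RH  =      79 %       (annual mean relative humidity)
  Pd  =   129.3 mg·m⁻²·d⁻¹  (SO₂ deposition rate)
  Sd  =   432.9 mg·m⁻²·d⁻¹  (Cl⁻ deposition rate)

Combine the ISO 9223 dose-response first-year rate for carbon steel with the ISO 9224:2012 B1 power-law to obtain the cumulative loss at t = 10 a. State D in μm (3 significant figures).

D(10) = 307 μm

carbon steel: temperature factor f = +0.150·(-8.7) = -1.3050
  sulphur-dioxide contribution → 29.2 μm/a
  chloride contribution → 62.8 μm/a
  ⇒ r_corr(carbon steel) = 92 μm/a
Long-term exponent b (ISO 9224 Table 2, B1) = 0.523
  D(10) = 92 × 10^0.523 = 92 × 3.334 = 306.8 μm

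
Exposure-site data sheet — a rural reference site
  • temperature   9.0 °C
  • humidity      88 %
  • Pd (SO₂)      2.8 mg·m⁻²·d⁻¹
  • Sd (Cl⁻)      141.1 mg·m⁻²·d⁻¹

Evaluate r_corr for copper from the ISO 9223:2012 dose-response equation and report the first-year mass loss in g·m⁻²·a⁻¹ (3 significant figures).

r_corr = 22.7 g·m⁻²·a⁻¹

copper: T≤10 °C ⇒ hinge +0.126·(9.0−10) = -0.1260
  SO₂ term: 0.0053·2.8^0.26·exp(0.059·88-0.1260) = 1.098
  Cl⁻ term: 0.01025·141.1^0.27·exp(0.036·88+0.049·9.0) = 1.44
  r_corr = 1.098 + 1.44 = 2.539 μm/a
Convert to mass loss: 2.539 μm/a × 8.96 g/cm³ = 22.75 g·m⁻²·a⁻¹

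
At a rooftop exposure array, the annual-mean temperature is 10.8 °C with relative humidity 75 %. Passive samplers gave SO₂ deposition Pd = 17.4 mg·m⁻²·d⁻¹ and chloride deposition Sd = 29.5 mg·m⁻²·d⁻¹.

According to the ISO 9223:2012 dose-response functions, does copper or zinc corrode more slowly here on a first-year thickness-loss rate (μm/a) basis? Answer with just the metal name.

copper

copper: T>10 °C ⇒ hinge -0.080·(10.8−10) = -0.0640
  SO₂ term: 0.0053·17.4^0.26·exp(0.059·75-0.0640) = 0.8725
  Cl⁻ term: 0.01025·29.5^0.27·exp(0.036·75+0.049·10.8) = 0.6457
  r_corr = 0.8725 + 0.6457 = 1.518 μm/a
zinc: temperature factor f = -0.071·(0.8) = -0.0568
  Pd branch = 0.0129·Pd^0.44·e^(0.046·RH+f) = 1.349 μm/a
  Cl⁻ term: 0.0175·29.5^0.57·exp(0.008·75+0.085·10.8) = 0.5497
  r_corr = 1.349 + 0.5497 = 1.899 μm/a
Ordering by μm/a: zinc (1.9) > copper (1.52)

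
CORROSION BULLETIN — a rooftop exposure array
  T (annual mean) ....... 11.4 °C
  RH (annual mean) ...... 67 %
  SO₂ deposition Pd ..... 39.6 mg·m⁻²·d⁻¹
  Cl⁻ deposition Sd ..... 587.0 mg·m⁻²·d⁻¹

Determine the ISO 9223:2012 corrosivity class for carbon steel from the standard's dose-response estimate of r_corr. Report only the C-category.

C5

carbon steel: f(T) = -0.054·(T−10) [T>10 °C] = -0.0756
  SO₂ term: 1.77·39.6^0.52·exp(0.02·67-0.0756) = 42.45
  Cl⁻ term: 0.102·587.0^0.62·exp(0.033·67+0.04·11.4) = 76.46
  sum: 42.45 + 76.46 → r_corr = 118.9 μm/a
119 μm/a falls in (80, 200] for carbon steel → category C5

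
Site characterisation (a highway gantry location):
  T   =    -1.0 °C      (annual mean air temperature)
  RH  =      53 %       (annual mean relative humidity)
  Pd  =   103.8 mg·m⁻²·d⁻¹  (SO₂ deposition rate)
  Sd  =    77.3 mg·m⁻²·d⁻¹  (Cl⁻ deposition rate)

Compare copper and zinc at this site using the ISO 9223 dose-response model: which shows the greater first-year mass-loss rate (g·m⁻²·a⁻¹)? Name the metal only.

copper: f(T) = +0.126·(T−10) [T≤10 °C] = -1.3860
  SO₂ term: 0.0053·103.8^0.26·exp(0.059·53-1.3860) = 0.1011
  Cl⁻ term: 0.01025·77.3^0.27·exp(0.036·53+0.049·-1.0) = 0.2128
  sum: 0.1011 + 0.2128 → r_corr = 0.3138 μm/a
  mass loss = 0.3138 μm/a × 8.96 g/cm³ = 2.812 g·m⁻²·a⁻¹
zinc: f(T) = +0.038·(T−10) [T≤10 °C] = -0.4180
  Pd branch = 0.0129·Pd^0.44·e^(0.046·RH+f) = 0.7499 μm/a
  Cl⁻ term: 0.0175·77.3^0.57·exp(0.008·53+0.085·-1.0) = 0.2928
  sum: 0.7499 + 0.2928 → r_corr = 1.043 μm/a
  mass loss = 1.043 μm/a × 7.14 g/cm³ = 7.445 g·m⁻²·a⁻¹
Ordering by g·m⁻²·a⁻¹: zinc (7.44) > copper (2.81)

zinc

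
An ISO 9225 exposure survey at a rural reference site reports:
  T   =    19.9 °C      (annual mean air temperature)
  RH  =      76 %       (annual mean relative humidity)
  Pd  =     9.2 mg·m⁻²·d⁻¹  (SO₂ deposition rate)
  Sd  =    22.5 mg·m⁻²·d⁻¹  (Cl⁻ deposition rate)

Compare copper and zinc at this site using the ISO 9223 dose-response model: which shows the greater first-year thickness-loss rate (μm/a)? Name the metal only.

zinc

copper: T>10 °C ⇒ hinge -0.080·(19.9−10) = -0.7920
  Pd branch = 0.0053·Pd^0.26·e^(0.059·RH+f) = 0.3787 μm/a
  Sd branch = 0.01025·Sd^0.27·e^(0.036·RH+0.049·T) = 0.9717 μm/a
  r_corr = 0.3787 + 0.9717 = 1.35 μm/a
zinc: f(T) = -0.071·(T−10) [T>10 °C] = -0.7029
  Pd branch = 0.0129·Pd^0.44·e^(0.046·RH+f) = 0.5594 μm/a
  Sd branch = 0.0175·Sd^0.57·e^(0.008·RH+0.085·T) = 1.029 μm/a
  r_corr = 0.5594 + 1.029 = 1.588 μm/a
Ordering by μm/a: zinc (1.59) > copper (1.35)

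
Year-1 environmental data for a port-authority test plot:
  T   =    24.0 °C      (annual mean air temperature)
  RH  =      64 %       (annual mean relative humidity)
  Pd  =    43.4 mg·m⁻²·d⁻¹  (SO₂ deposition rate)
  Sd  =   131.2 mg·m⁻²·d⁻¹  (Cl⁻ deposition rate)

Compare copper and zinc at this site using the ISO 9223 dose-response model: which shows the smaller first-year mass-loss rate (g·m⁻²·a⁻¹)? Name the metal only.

copper: f(T) = -0.080·(T−10) [T>10 °C] = -1.1200
  sulphur-dioxide contribution → 0.2011 μm/a
  chloride contribution → 1.241 μm/a
  total first-year rate 1.443 μm/a
  mass loss = 1.443 μm/a × 8.96 g/cm³ = 12.93 g·m⁻²·a⁻¹
zinc: f(T) = -0.071·(T−10) [T>10 °C] = -0.9940
  sulphur-dioxide contribution → 0.4764 μm/a
  chloride contribution → 3.619 μm/a
  total first-year rate 4.095 μm/a
  mass loss = 4.095 μm/a × 7.14 g/cm³ = 29.24 g·m⁻²·a⁻¹
Ordering by g·m⁻²·a⁻¹: zinc (29.2) > copper (12.9)

copper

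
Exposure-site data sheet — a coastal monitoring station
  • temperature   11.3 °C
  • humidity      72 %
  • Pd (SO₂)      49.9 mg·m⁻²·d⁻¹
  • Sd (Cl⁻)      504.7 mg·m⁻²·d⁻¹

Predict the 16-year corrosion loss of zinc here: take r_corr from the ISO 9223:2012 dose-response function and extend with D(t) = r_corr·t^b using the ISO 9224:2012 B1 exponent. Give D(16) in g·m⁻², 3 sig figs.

zinc: temperature factor f = -0.071·(1.3) = -0.0923
  SO₂ term: 0.0129·49.9^0.44·exp(0.046·72-0.0923) = 1.803
  Sd branch = 0.0175·Sd^0.57·e^(0.008·RH+0.085·T) = 2.825 μm/a
  r_corr = 1.803 + 2.825 = 4.629 μm/a
ISO 9224: D(t) = r_corr · t^b with b = 0.813 (zinc, B1)
  D(16) = 4.629 × 16^0.813 = 4.629 × 9.527 = 44.1 μm
  Mass loss = 44.1 μm × 7.14 g/cm³ = 314.8 g·m⁻²

D(16) = 315 g·m⁻²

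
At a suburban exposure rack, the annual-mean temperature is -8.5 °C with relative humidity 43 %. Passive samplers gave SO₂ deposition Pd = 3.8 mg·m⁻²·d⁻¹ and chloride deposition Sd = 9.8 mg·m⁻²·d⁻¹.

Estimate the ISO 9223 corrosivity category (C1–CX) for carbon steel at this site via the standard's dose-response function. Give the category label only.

C2

carbon steel: f(T) = +0.150·(T−10) [T≤10 °C] = -2.7750
  SO₂ term: 1.77·3.8^0.52·exp(0.02·43-2.7750) = 0.5221
  Cl⁻ term: 0.102·9.8^0.62·exp(0.033·43+0.04·-8.5) = 1.235
  sum: 0.5221 + 1.235 → r_corr = 1.757 μm/a
Category bounds: 1.3…25 μm/a bracket r_corr ⇒ C2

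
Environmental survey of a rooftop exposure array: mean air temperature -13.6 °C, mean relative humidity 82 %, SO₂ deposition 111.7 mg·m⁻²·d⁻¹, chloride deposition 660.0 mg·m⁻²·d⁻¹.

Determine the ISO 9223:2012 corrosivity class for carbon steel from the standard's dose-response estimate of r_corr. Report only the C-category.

C4

carbon steel: temperature factor f = +0.150·(-23.6) = -3.5400
  sulphur-dioxide contribution → 3.075 μm/a
  chloride contribution → 49.62 μm/a
  total first-year rate 52.7 μm/a
Category bounds: 50…80 μm/a bracket r_corr ⇒ C4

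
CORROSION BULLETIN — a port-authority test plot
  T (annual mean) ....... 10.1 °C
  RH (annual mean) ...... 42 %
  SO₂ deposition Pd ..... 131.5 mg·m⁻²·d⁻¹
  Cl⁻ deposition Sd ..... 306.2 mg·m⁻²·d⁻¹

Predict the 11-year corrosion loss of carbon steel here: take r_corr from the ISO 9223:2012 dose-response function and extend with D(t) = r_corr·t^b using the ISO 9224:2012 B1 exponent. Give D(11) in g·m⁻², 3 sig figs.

D(11) = 2.00e+03 g·m⁻²

carbon steel: temperature factor f = -0.054·(0.1) = -0.0054
  sulphur-dioxide contribution → 51.56 μm/a
  chloride contribution → 21.25 μm/a
  ⇒ r_corr(carbon steel) = 72.8 μm/a
ISO 9224: D(t) = r_corr · t^b with b = 0.523 (carbon steel, B1)
  D(11) = 72.8 × 11^0.523 = 72.8 × 3.505 = 255.2 μm
  Mass loss = 255.2 μm × 7.85 g/cm³ = 2003 g·m⁻²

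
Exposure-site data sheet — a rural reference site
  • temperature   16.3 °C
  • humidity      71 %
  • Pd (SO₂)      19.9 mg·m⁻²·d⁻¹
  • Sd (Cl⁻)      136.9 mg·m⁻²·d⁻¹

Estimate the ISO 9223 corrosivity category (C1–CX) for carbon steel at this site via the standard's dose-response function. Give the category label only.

C4

carbon steel: temperature factor f = -0.054·(6.3) = -0.3402
  Pd branch = 1.77·Pd^0.52·e^(0.02·RH+f) = 24.68 μm/a
  Cl⁻ term: 0.102·136.9^0.62·exp(0.033·71+0.04·16.3) = 43.04
  sum: 24.68 + 43.04 → r_corr = 67.72 μm/a
Category bounds: 50…80 μm/a bracket r_corr ⇒ C4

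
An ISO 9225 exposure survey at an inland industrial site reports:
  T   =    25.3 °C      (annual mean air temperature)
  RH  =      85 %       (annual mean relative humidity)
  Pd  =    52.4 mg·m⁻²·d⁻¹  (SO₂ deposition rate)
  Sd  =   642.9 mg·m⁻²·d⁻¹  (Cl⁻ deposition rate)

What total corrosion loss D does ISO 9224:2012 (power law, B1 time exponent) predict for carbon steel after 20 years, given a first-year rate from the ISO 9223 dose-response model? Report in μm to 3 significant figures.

D(20) = 1.38e+03 μm

carbon steel: temperature factor f = -0.054·(15.3) = -0.8262
  sulphur-dioxide contribution → 33.23 μm/a
  chloride contribution → 255.5 μm/a
  total first-year rate 288.7 μm/a
Power-law: D(20) = r_corr · 20^0.523
  D(20) = 288.7 × 20^0.523 = 288.7 × 4.791 = 1383 μm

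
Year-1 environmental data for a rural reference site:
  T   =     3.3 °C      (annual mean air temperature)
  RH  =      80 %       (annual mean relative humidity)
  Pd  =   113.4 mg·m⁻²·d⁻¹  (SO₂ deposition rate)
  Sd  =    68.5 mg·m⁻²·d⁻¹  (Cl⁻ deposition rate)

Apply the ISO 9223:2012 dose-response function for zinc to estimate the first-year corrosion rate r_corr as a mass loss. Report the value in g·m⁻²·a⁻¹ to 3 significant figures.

r_corr = 26.2 g·m⁻²·a⁻¹

zinc: temperature factor f = +0.038·(-6.7) = -0.2546
  SO₂ term: 0.0129·113.4^0.44·exp(0.046·80-0.2546) = 3.179
  Sd branch = 0.0175·Sd^0.57·e^(0.008·RH+0.085·T) = 0.4888 μm/a
  r_corr = 3.179 + 0.4888 = 3.668 μm/a
Convert to mass loss: 3.668 μm/a × 7.14 g/cm³ = 26.19 g·m⁻²·a⁻¹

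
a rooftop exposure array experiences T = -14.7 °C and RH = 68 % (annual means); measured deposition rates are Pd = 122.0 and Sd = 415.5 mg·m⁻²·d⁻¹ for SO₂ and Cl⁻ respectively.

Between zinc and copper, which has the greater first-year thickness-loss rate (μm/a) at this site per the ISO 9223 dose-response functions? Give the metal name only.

zinc

zinc: T≤10 °C ⇒ hinge +0.038·(-14.7−10) = -0.9386
  Pd branch = 0.0129·Pd^0.44·e^(0.046·RH+f) = 0.9537 μm/a
  Cl⁻ term: 0.0175·415.5^0.57·exp(0.008·68+0.085·-14.7) = 0.2687
  r_corr = 0.9537 + 0.2687 = 1.222 μm/a
copper: T≤10 °C ⇒ hinge +0.126·(-14.7−10) = -3.1122
  SO₂ term: 0.0053·122.0^0.26·exp(0.059·68-3.1122) = 0.04545
  Sd branch = 0.01025·Sd^0.27·e^(0.036·RH+0.049·T) = 0.2938 μm/a
  sum: 0.04545 + 0.2938 → r_corr = 0.3393 μm/a
Ordering by μm/a: zinc (1.22) > copper (0.339)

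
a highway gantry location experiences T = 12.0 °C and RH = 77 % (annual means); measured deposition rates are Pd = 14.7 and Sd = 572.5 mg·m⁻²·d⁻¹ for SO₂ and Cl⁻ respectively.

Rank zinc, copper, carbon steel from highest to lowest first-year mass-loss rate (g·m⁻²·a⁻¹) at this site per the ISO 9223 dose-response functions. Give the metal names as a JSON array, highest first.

zinc: f(T) = -0.071·(T−10) [T>10 °C] = -0.1420
  sulphur-dioxide contribution → 1.261 μm/a
  chloride contribution → 3.353 μm/a
  total first-year rate 4.615 μm/a
  mass loss = 4.615 μm/a × 7.14 g/cm³ = 32.95 g·m⁻²·a⁻¹
copper: f(T) = -0.080·(T−10) [T>10 °C] = -0.1600
  sulphur-dioxide contribution → 0.8537 μm/a
  chloride contribution → 1.639 μm/a
  total first-year rate 2.493 μm/a
  mass loss = 2.493 μm/a × 8.96 g/cm³ = 22.33 g·m⁻²·a⁻¹
carbon steel: temperature factor f = -0.054·(2.0) = -0.1080
  sulphur-dioxide contribution → 29.98 μm/a
  chloride contribution → 107.3 μm/a
  total first-year rate 137.2 μm/a
  mass loss = 137.2 μm/a × 7.85 g/cm³ = 1077 g·m⁻²·a⁻¹
Ordering by g·m⁻²·a⁻¹: carbon steel (1080) > zinc (32.9) > copper (22.3)

["carbon steel", "zinc", "copper"]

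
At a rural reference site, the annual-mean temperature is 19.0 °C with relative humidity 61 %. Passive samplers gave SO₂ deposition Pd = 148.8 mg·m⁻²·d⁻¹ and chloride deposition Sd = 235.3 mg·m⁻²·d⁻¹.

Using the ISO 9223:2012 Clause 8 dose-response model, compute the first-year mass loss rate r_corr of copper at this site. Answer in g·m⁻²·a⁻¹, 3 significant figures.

r_corr = 12.3 g·m⁻²·a⁻¹

copper: f(T) = -0.080·(T−10) [T>10 °C] = -0.7200
  SO₂ term: 0.0053·148.8^0.26·exp(0.059·61-0.7200) = 0.3463
  Cl⁻ term: 0.01025·235.3^0.27·exp(0.036·61+0.049·19.0) = 1.021
  r_corr = 0.3463 + 1.021 = 1.368 μm/a
Convert to mass loss: 1.368 μm/a × 8.96 g/cm³ = 12.25 g·m⁻²·a⁻¹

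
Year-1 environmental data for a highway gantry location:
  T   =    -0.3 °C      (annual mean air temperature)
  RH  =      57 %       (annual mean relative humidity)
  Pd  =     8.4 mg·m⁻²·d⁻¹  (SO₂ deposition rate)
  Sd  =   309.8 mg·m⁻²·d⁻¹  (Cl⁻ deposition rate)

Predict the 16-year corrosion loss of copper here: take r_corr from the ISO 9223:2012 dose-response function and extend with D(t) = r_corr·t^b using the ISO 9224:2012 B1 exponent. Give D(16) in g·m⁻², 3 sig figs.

copper: T≤10 °C ⇒ hinge +0.126·(-0.3−10) = -1.2978
  Pd branch = 0.0053·Pd^0.26·e^(0.059·RH+f) = 0.07269 μm/a
  Cl⁻ term: 0.01025·309.8^0.27·exp(0.036·57+0.049·-0.3) = 0.3699
  r_corr = 0.07269 + 0.3699 = 0.4426 μm/a
Power-law: D(16) = r_corr · 16^0.667
  D(16) = 0.4426 × 16^0.667 = 0.4426 × 6.355 = 2.813 μm
  Mass loss = 2.813 μm × 8.96 g/cm³ = 25.2 g·m⁻²

D(16) = 25.2 g·m⁻²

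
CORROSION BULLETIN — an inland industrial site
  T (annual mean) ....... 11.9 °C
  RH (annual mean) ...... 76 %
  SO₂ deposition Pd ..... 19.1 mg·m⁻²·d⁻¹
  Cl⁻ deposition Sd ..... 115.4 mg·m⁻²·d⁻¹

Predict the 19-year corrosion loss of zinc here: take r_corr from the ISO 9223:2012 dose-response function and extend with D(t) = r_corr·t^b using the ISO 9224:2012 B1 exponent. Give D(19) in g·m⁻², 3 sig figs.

zinc: f(T) = -0.071·(T−10) [T>10 °C] = -0.1349
  sulphur-dioxide contribution → 1.361 μm/a
  chloride contribution → 1.324 μm/a
  ⇒ r_corr(zinc) = 2.685 μm/a
Power-law: D(19) = r_corr · 19^0.813
  D(19) = 2.685 × 19^0.813 = 2.685 × 10.96 = 29.42 μm
  Mass loss = 29.42 μm × 7.14 g/cm³ = 210 g·m⁻²

D(19) = 210 g·m⁻²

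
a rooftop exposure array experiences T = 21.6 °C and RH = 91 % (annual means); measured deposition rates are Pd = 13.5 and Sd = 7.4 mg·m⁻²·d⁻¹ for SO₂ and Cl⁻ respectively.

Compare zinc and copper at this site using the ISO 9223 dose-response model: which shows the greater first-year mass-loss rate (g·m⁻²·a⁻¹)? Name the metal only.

copper

zinc: f(T) = -0.071·(T−10) [T>10 °C] = -0.8236
  SO₂ term: 0.0129·13.5^0.44·exp(0.046·91-0.8236) = 1.17
  Cl⁻ term: 0.0175·7.4^0.57·exp(0.008·91+0.085·21.6) = 0.7113
  r_corr = 1.17 + 0.7113 = 1.881 μm/a
  mass loss = 1.881 μm/a × 7.14 g/cm³ = 13.43 g·m⁻²·a⁻¹
copper: temperature factor f = -0.080·(11.6) = -0.9280
  SO₂ term: 0.0053·13.5^0.26·exp(0.059·91-0.9280) = 0.8848
  Sd branch = 0.01025·Sd^0.27·e^(0.036·RH+0.049·T) = 1.342 μm/a
  sum: 0.8848 + 1.342 → r_corr = 2.227 μm/a
  mass loss = 2.227 μm/a × 8.96 g/cm³ = 19.95 g·m⁻²·a⁻¹
Ordering by g·m⁻²·a⁻¹: copper (20) > zinc (13.4)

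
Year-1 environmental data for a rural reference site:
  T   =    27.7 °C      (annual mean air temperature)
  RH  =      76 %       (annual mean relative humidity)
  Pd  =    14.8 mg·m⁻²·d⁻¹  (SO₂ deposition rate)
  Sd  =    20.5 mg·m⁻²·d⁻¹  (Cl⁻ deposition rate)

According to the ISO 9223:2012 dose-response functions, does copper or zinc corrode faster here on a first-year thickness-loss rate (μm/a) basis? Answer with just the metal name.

copper: temperature factor f = -0.080·(17.7) = -1.4160
  Pd branch = 0.0053·Pd^0.26·e^(0.059·RH+f) = 0.2296 μm/a
  Cl⁻ term: 0.01025·20.5^0.27·exp(0.036·76+0.049·27.7) = 1.389
  r_corr = 0.2296 + 1.389 = 1.618 μm/a
zinc: f(T) = -0.071·(T−10) [T>10 °C] = -1.2567
  SO₂ term: 0.0129·14.8^0.44·exp(0.046·76-1.2567) = 0.3963
  Cl⁻ term: 0.0175·20.5^0.57·exp(0.008·76+0.085·27.7) = 1.894
  sum: 0.3963 + 1.894 → r_corr = 2.29 μm/a
Ordering by μm/a: zinc (2.29) > copper (1.62)

zinc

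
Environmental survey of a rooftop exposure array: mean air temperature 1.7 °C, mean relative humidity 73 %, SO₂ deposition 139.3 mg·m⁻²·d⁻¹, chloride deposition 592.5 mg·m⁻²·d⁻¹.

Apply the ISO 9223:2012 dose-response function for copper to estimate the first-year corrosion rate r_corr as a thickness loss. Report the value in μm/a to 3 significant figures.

copper: temperature factor f = +0.126·(-8.3) = -1.0458
  Pd branch = 0.0053·Pd^0.26·e^(0.059·RH+f) = 0.4989 μm/a
  Cl⁻ term: 0.01025·592.5^0.27·exp(0.036·73+0.049·1.7) = 0.8647
  r_corr = 0.4989 + 0.8647 = 1.364 μm/a

r_corr = 1.36 μm/a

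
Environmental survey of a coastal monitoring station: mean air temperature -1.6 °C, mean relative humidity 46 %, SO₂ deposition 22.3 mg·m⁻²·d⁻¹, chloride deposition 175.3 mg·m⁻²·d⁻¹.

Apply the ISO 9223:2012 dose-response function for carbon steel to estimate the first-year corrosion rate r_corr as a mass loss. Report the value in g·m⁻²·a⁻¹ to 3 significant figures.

carbon steel: temperature factor f = +0.150·(-11.6) = -1.7400
  SO₂ term: 1.77·22.3^0.52·exp(0.02·46-1.7400) = 3.917
  Cl⁻ term: 0.102·175.3^0.62·exp(0.033·46+0.04·-1.6) = 10.75
  r_corr = 3.917 + 10.75 = 14.66 μm/a
Convert to mass loss: 14.66 μm/a × 7.85 g/cm³ = 115.1 g·m⁻²·a⁻¹

r_corr = 115 g·m⁻²·a⁻¹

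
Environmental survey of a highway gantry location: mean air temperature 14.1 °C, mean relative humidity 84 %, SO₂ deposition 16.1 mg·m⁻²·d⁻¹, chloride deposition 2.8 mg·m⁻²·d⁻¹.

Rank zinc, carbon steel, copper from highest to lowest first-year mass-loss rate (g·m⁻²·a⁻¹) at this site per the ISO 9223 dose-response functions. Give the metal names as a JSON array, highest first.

zinc: temperature factor f = -0.071·(4.1) = -0.2911
  Pd branch = 0.0129·Pd^0.44·e^(0.046·RH+f) = 1.561 μm/a
  Cl⁻ term: 0.0175·2.8^0.57·exp(0.008·84+0.085·14.1) = 0.2043
  r_corr = 1.561 + 0.2043 = 1.765 μm/a
  mass loss = 1.765 μm/a × 7.14 g/cm³ = 12.6 g·m⁻²·a⁻¹
carbon steel: temperature factor f = -0.054·(4.1) = -0.2214
  Pd branch = 1.77·Pd^0.52·e^(0.02·RH+f) = 32.28 μm/a
  Sd branch = 0.102·Sd^0.62·e^(0.033·RH+0.04·T) = 5.428 μm/a
  sum: 32.28 + 5.428 → r_corr = 37.71 μm/a
  mass loss = 37.71 μm/a × 7.85 g/cm³ = 296 g·m⁻²·a⁻¹
copper: T>10 °C ⇒ hinge -0.080·(14.1−10) = -0.3280
  SO₂ term: 0.0053·16.1^0.26·exp(0.059·84-0.3280) = 1.117
  Cl⁻ term: 0.01025·2.8^0.27·exp(0.036·84+0.049·14.1) = 0.5557
  sum: 1.117 + 0.5557 → r_corr = 1.672 μm/a
  mass loss = 1.672 μm/a × 8.96 g/cm³ = 14.99 g·m⁻²·a⁻¹
Ordering by g·m⁻²·a⁻¹: carbon steel (296) > copper (15) > zinc (12.6)

["carbon steel", "copper", "zinc"]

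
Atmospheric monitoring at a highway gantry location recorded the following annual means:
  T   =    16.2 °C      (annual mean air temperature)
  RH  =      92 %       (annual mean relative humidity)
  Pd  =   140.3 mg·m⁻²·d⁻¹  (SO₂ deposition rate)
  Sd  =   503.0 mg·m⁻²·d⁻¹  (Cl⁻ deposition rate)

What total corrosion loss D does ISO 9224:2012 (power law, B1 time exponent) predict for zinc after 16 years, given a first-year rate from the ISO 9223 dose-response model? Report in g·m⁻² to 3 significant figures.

zinc: temperature factor f = -0.071·(6.2) = -0.4402
  Pd branch = 0.0129·Pd^0.44·e^(0.046·RH+f) = 5.036 μm/a
  Cl⁻ term: 0.0175·503.0^0.57·exp(0.008·92+0.085·16.2) = 5.019
  r_corr = 5.036 + 5.019 = 10.05 μm/a
ISO 9224: D(t) = r_corr · t^b with b = 0.813 (zinc, B1)
  D(16) = 10.05 × 16^0.813 = 10.05 × 9.527 = 95.79 μm
  Mass loss = 95.79 μm × 7.14 g/cm³ = 683.9 g·m⁻²

D(16) = 684 g·m⁻²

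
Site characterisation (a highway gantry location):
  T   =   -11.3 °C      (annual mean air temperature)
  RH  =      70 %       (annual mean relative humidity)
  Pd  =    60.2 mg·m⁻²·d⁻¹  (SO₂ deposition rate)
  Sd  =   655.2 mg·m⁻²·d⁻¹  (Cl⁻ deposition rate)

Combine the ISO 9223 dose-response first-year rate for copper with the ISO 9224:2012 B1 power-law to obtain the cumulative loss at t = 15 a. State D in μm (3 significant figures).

copper: temperature factor f = +0.126·(-21.3) = -2.6838
  SO₂ term: 0.0053·60.2^0.26·exp(0.059·70-2.6838) = 0.06532
  Cl⁻ term: 0.01025·655.2^0.27·exp(0.036·70+0.049·-11.3) = 0.4218
  sum: 0.06532 + 0.4218 → r_corr = 0.4871 μm/a
Power-law: D(15) = r_corr · 15^0.667
  D(15) = 0.4871 × 15^0.667 = 0.4871 × 6.088 = 2.965 μm

D(15) = 2.97 μm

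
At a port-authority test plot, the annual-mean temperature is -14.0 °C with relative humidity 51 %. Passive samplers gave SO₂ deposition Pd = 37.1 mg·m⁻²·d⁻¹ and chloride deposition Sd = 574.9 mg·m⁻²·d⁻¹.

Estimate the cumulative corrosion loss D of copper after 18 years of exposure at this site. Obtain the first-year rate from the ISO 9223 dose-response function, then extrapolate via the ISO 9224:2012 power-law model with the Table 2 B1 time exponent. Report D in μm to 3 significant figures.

D(18) = 1.33 μm

copper: temperature factor f = +0.126·(-24.0) = -3.0240
  sulphur-dioxide contribution → 0.01336 μm/a
  chloride contribution → 0.18 μm/a
  total first-year rate 0.1934 μm/a
Long-term exponent b (ISO 9224 Table 2, B1) = 0.667
  D(18) = 0.1934 × 18^0.667 = 0.1934 × 6.875 = 1.329 μm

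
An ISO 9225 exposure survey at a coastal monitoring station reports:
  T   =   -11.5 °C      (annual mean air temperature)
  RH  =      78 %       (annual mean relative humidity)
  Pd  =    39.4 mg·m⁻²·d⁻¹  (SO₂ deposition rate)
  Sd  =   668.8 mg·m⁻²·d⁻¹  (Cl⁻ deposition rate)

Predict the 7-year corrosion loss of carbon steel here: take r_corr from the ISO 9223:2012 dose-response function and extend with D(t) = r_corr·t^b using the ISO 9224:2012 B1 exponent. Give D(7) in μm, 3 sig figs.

D(7) = 138 μm

carbon steel: temperature factor f = +0.150·(-21.5) = -3.2250
  Pd branch = 1.77·Pd^0.52·e^(0.02·RH+f) = 2.262 μm/a
  Cl⁻ term: 0.102·668.8^0.62·exp(0.033·78+0.04·-11.5) = 47.69
  r_corr = 2.262 + 47.69 = 49.95 μm/a
ISO 9224: D(t) = r_corr · t^b with b = 0.523 (carbon steel, B1)
  D(7) = 49.95 × 7^0.523 = 49.95 × 2.767 = 138.2 μm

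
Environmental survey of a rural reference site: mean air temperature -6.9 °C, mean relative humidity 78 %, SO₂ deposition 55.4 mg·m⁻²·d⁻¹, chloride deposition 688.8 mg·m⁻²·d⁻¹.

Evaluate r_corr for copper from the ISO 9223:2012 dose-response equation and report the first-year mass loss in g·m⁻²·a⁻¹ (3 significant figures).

copper: T≤10 °C ⇒ hinge +0.126·(-6.9−10) = -2.1294
  sulphur-dioxide contribution → 0.1784 μm/a
  chloride contribution → 0.7074 μm/a
  ⇒ r_corr(copper) = 0.8858 μm/a
Convert to mass loss: 0.8858 μm/a × 8.96 g/cm³ = 7.937 g·m⁻²·a⁻¹

r_corr = 7.94 g·m⁻²·a⁻¹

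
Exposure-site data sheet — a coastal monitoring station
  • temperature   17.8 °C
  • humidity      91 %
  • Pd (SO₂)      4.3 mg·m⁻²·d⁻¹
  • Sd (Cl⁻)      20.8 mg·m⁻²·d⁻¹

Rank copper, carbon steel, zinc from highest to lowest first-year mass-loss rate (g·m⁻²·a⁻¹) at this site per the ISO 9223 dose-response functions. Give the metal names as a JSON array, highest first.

["carbon steel", "copper", "zinc"]

copper: T>10 °C ⇒ hinge -0.080·(17.8−10) = -0.6240
  sulphur-dioxide contribution → 0.8906 μm/a
  chloride contribution → 1.473 μm/a
  ⇒ r_corr(copper) = 2.363 μm/a
  mass loss = 2.363 μm/a × 8.96 g/cm³ = 21.18 g·m⁻²·a⁻¹
carbon steel: temperature factor f = -0.054·(7.8) = -0.4212
  sulphur-dioxide contribution → 15.31 μm/a
  chloride contribution → 27.49 μm/a
  total first-year rate 42.8 μm/a
  mass loss = 42.8 μm/a × 7.85 g/cm³ = 336 g·m⁻²·a⁻¹
zinc: T>10 °C ⇒ hinge -0.071·(17.8−10) = -0.5538
  sulphur-dioxide contribution → 0.9263 μm/a
  chloride contribution → 0.9281 μm/a
  total first-year rate 1.854 μm/a
  mass loss = 1.854 μm/a × 7.14 g/cm³ = 13.24 g·m⁻²·a⁻¹
Ordering by g·m⁻²·a⁻¹: carbon steel (336) > copper (21.2) > zinc (13.2)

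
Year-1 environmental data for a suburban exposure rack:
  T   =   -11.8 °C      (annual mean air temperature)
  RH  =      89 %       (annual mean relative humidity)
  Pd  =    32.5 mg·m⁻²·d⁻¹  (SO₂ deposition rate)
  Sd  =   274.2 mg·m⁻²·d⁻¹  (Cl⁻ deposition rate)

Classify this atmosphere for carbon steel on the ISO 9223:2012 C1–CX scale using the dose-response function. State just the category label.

carbon steel: temperature factor f = +0.150·(-21.8) = -3.2700
  Pd branch = 1.77·Pd^0.52·e^(0.02·RH+f) = 2.438 μm/a
  Cl⁻ term: 0.102·274.2^0.62·exp(0.033·89+0.04·-11.8) = 38.97
  sum: 2.438 + 38.97 → r_corr = 41.41 μm/a
Category bounds: 25…50 μm/a bracket r_corr ⇒ C3

C3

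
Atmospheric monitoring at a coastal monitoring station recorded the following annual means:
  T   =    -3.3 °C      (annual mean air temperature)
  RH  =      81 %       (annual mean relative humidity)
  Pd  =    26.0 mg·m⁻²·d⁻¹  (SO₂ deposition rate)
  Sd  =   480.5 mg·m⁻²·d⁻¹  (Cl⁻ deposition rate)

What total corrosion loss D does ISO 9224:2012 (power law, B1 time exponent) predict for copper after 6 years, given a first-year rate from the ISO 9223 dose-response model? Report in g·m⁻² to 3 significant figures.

D(6) = 33.4 g·m⁻²

copper: f(T) = +0.126·(T−10) [T≤10 °C] = -1.6758
  SO₂ term: 0.0053·26.0^0.26·exp(0.059·81-1.6758) = 0.2753
  Sd branch = 0.01025·Sd^0.27·e^(0.036·RH+0.049·T) = 0.853 μm/a
  sum: 0.2753 + 0.853 → r_corr = 1.128 μm/a
ISO 9224: D(t) = r_corr · t^b with b = 0.667 (copper, B1)
  D(6) = 1.128 × 6^0.667 = 1.128 × 3.304 = 3.728 μm
  Mass loss = 3.728 μm × 8.96 g/cm³ = 33.4 g·m⁻²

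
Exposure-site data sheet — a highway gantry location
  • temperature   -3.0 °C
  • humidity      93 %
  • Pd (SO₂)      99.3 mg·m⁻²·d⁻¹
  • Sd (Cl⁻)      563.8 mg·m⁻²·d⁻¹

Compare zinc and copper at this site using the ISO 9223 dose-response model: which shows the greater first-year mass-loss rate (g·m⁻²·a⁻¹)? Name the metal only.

zinc

zinc: temperature factor f = +0.038·(-13.0) = -0.4940
  SO₂ term: 0.0129·99.3^0.44·exp(0.046·93-0.4940) = 4.292
  Cl⁻ term: 0.0175·563.8^0.57·exp(0.008·93+0.085·-3.0) = 1.056
  sum: 4.292 + 1.056 → r_corr = 5.347 μm/a
  mass loss = 5.347 μm/a × 7.14 g/cm³ = 38.18 g·m⁻²·a⁻¹
copper: f(T) = +0.126·(T−10) [T≤10 °C] = -1.6380
  Pd branch = 0.0053·Pd^0.26·e^(0.059·RH+f) = 0.8224 μm/a
  Sd branch = 0.01025·Sd^0.27·e^(0.036·RH+0.049·T) = 1.392 μm/a
  sum: 0.8224 + 1.392 → r_corr = 2.215 μm/a
  mass loss = 2.215 μm/a × 8.96 g/cm³ = 19.84 g·m⁻²·a⁻¹
Ordering by g·m⁻²·a⁻¹: zinc (38.2) > copper (19.8)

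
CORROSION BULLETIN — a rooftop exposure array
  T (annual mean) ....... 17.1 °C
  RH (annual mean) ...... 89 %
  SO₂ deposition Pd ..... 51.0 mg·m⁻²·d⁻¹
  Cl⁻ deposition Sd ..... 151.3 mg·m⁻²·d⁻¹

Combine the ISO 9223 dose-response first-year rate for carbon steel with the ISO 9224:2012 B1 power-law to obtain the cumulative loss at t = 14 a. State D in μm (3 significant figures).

carbon steel: T>10 °C ⇒ hinge -0.054·(17.1−10) = -0.3834
  SO₂ term: 1.77·51.0^0.52·exp(0.02·89-0.3834) = 55.26
  Sd branch = 0.102·Sd^0.62·e^(0.033·RH+0.04·T) = 85.64 μm/a
  r_corr = 55.26 + 85.64 = 140.9 μm/a
ISO 9224: D(t) = r_corr · t^b with b = 0.523 (carbon steel, B1)
  D(14) = 140.9 × 14^0.523 = 140.9 × 3.976 = 560.2 μm

D(14) = 560 μm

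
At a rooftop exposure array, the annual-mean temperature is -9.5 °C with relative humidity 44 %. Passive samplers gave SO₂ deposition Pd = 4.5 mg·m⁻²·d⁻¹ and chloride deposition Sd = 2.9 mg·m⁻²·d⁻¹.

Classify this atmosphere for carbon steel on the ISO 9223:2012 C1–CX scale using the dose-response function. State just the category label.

C1

carbon steel: temperature factor f = +0.150·(-19.5) = -2.9250
  Pd branch = 1.77·Pd^0.52·e^(0.02·RH+f) = 0.5006 μm/a
  Sd branch = 0.102·Sd^0.62·e^(0.033·RH+0.04·T) = 0.5766 μm/a
  r_corr = 0.5006 + 0.5766 = 1.077 μm/a
Category bounds: 0…1.3 μm/a bracket r_corr ⇒ C1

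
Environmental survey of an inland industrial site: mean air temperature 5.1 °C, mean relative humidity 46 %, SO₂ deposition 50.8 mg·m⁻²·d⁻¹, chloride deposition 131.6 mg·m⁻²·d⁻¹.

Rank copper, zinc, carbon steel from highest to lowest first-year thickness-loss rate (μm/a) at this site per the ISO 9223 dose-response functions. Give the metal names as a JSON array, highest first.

copper: T≤10 °C ⇒ hinge +0.126·(5.1−10) = -0.6174
  SO₂ term: 0.0053·50.8^0.26·exp(0.059·46-0.6174) = 0.1198
  Sd branch = 0.01025·Sd^0.27·e^(0.036·RH+0.049·T) = 0.2574 μm/a
  sum: 0.1198 + 0.2574 → r_corr = 0.3772 μm/a
zinc: f(T) = +0.038·(T−10) [T≤10 °C] = -0.1862
  Pd branch = 0.0129·Pd^0.44·e^(0.046·RH+f) = 0.5003 μm/a
  Cl⁻ term: 0.0175·131.6^0.57·exp(0.008·46+0.085·5.1) = 0.6297
  sum: 0.5003 + 0.6297 → r_corr = 1.13 μm/a
carbon steel: T≤10 °C ⇒ hinge +0.150·(5.1−10) = -0.7350
  SO₂ term: 1.77·50.8^0.52·exp(0.02·46-0.7350) = 16.42
  Sd branch = 0.102·Sd^0.62·e^(0.033·RH+0.04·T) = 11.76 μm/a
  sum: 16.42 + 11.76 → r_corr = 28.18 μm/a
Ordering by μm/a: carbon steel (28.2) > zinc (1.13) > copper (0.377)

["carbon steel", "zinc", "copper"]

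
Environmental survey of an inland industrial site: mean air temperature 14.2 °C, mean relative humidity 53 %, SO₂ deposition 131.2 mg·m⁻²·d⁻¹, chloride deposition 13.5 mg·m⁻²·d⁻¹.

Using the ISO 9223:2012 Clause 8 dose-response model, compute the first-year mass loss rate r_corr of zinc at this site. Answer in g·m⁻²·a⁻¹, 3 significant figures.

r_corr = 9.51 g·m⁻²·a⁻¹

zinc: f(T) = -0.071·(T−10) [T>10 °C] = -0.2982
  SO₂ term: 0.0129·131.2^0.44·exp(0.046·53-0.2982) = 0.9371
  Cl⁻ term: 0.0175·13.5^0.57·exp(0.008·53+0.085·14.2) = 0.3942
  r_corr = 0.9371 + 0.3942 = 1.331 μm/a
Convert to mass loss: 1.331 μm/a × 7.14 g/cm³ = 9.505 g·m⁻²·a⁻¹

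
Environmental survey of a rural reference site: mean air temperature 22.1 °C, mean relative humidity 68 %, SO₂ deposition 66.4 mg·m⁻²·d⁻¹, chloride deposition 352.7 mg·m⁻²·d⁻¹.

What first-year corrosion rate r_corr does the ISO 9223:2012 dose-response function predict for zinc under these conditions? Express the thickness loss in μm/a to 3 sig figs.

r_corr = 6.38 μm/a

zinc: f(T) = -0.071·(T−10) [T>10 °C] = -0.8591
  SO₂ term: 0.0129·66.4^0.44·exp(0.046·68-0.8591) = 0.7902
  Cl⁻ term: 0.0175·352.7^0.57·exp(0.008·68+0.085·22.1) = 5.586
  r_corr = 0.7902 + 5.586 = 6.377 μm/a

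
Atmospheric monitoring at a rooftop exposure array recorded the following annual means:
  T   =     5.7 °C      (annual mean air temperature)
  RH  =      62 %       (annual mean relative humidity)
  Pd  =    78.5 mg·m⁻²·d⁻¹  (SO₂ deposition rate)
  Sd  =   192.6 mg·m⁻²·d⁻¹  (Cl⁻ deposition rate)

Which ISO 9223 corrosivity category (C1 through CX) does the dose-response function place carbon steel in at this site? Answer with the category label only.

carbon steel: T≤10 °C ⇒ hinge +0.150·(5.7−10) = -0.6450
  sulphur-dioxide contribution → 31.02 μm/a
  chloride contribution → 25.86 μm/a
  ⇒ r_corr(carbon steel) = 56.89 μm/a
56.9 μm/a falls in (50, 80] for carbon steel → category C4

C4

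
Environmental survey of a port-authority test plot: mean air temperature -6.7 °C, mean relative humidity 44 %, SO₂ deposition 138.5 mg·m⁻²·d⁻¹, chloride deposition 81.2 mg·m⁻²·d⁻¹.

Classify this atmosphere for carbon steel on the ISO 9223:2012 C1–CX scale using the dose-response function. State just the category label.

C2

carbon steel: f(T) = +0.150·(T−10) [T≤10 °C] = -2.5050
  SO₂ term: 1.77·138.5^0.52·exp(0.02·44-2.5050) = 4.527
  Cl⁻ term: 0.102·81.2^0.62·exp(0.033·44+0.04·-6.7) = 5.09
  sum: 4.527 + 5.09 → r_corr = 9.617 μm/a
9.62 μm/a falls in (1.3, 25] for carbon steel → category C2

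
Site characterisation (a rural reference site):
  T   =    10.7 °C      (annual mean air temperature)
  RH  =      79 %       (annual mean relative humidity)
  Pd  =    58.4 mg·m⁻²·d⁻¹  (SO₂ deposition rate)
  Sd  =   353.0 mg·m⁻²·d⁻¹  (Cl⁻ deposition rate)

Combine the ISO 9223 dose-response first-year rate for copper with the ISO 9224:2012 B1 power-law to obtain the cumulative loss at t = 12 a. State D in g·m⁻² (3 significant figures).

copper: f(T) = -0.080·(T−10) [T>10 °C] = -0.0560
  SO₂ term: 0.0053·58.4^0.26·exp(0.059·79-0.0560) = 1.526
  Cl⁻ term: 0.01025·353.0^0.27·exp(0.036·79+0.049·10.7) = 1.45
  r_corr = 1.526 + 1.45 = 2.976 μm/a
ISO 9224: D(t) = r_corr · t^b with b = 0.667 (copper, B1)
  D(12) = 2.976 × 12^0.667 = 2.976 × 5.246 = 15.61 μm
  Mass loss = 15.61 μm × 8.96 g/cm³ = 139.9 g·m⁻²

D(12) = 140 g·m⁻²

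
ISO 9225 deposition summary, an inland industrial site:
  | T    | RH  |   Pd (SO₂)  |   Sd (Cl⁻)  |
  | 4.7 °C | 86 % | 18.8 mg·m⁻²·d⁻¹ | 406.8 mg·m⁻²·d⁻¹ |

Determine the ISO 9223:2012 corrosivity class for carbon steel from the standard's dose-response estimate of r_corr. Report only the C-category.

C5

carbon steel: T≤10 °C ⇒ hinge +0.150·(4.7−10) = -0.7950
  SO₂ term: 1.77·18.8^0.52·exp(0.02·86-0.7950) = 20.52
  Sd branch = 0.102·Sd^0.62·e^(0.033·RH+0.04·T) = 87.22 μm/a
  r_corr = 20.52 + 87.22 = 107.7 μm/a
108 μm/a falls in (80, 200] for carbon steel → category C5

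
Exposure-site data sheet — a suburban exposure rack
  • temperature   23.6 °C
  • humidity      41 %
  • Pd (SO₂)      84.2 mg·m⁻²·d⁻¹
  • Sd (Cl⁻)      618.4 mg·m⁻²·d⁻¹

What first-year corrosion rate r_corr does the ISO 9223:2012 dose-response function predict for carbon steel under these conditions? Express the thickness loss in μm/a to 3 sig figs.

carbon steel: T>10 °C ⇒ hinge -0.054·(23.6−10) = -0.7344
  Pd branch = 1.77·Pd^0.52·e^(0.02·RH+f) = 19.33 μm/a
  Sd branch = 0.102·Sd^0.62·e^(0.033·RH+0.04·T) = 54.55 μm/a
  r_corr = 19.33 + 54.55 = 73.88 μm/a

r_corr = 73.9 μm/a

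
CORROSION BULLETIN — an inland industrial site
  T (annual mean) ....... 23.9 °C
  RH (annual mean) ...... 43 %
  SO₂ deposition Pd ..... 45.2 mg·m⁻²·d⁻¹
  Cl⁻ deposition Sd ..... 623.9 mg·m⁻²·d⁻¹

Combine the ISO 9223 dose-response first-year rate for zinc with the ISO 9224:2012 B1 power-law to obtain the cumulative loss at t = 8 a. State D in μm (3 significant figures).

zinc: f(T) = -0.071·(T−10) [T>10 °C] = -0.9869
  Pd branch = 0.0129·Pd^0.44·e^(0.046·RH+f) = 0.1859 μm/a
  Sd branch = 0.0175·Sd^0.57·e^(0.008·RH+0.085·T) = 7.378 μm/a
  sum: 0.1859 + 7.378 → r_corr = 7.564 μm/a
ISO 9224: D(t) = r_corr · t^b with b = 0.813 (zinc, B1)
  D(8) = 7.564 × 8^0.813 = 7.564 × 5.423 = 41.01 μm

D(8) = 41.0 μm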